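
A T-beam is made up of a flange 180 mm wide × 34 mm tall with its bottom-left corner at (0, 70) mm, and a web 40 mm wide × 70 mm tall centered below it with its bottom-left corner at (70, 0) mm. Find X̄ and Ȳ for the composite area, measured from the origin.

web: A = 40 × 70 = 2800.00, centroid at (90.00, 35.00).
flange: A = 180 × 34 = 6120.00, centroid at (90.00, 87.00).
ΣA = 8920.00 mm²
ΣAX̄ = (2800.00)(90.00) + (6120.00)(90.00) = 802800.00 mm³
ΣAȲ = (2800.00)(35.00) + (6120.00)(87.00) = 630440.00 mm³
X̄ = 802800.00 / 8920.00 = 90.00 mm
Ȳ = 630440.00 / 8920.00 = 70.68 mm

X̄ = 90.00 mm, Ȳ = 70.68 mm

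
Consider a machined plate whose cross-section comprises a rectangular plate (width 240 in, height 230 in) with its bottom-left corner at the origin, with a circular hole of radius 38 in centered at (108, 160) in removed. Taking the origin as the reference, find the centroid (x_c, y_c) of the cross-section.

x_c = 121.07 in, y_c = 110.97 in

plate: A = 240 × 230 = 55200.00, centroid at (120.00, 115.00).
hole: A = −π·38² = -4536.46, centroid at (108.00, 160.00).
ΣA = 50663.54 in², ΣAx_c = 6134062.34 in³, ΣAy_c = 5622166.43 in³.
x_c = 6134062.34/50663.54 = 121.07 in; y_c = 5622166.43/50663.54 = 110.97 in.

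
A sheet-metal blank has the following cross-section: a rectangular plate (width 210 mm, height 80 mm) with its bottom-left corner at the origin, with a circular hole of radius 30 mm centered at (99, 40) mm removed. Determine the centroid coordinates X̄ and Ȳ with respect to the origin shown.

plate: A = 210 × 80 = 16800.00, centroid at (105.00, 40.00).
hole: A = −π·30² = -2827.43, centroid at (99.00, 40.00).
ΣA = 13972.57 mm², ΣAX̄ = 1484084.09 mm³, ΣAȲ = 558902.66 mm³.
X̄ = 1484084.09/13972.57 = 106.21 mm; Ȳ = 558902.66/13972.57 = 40.00 mm.

X̄ = 106.21 mm, Ȳ = 40.00 mm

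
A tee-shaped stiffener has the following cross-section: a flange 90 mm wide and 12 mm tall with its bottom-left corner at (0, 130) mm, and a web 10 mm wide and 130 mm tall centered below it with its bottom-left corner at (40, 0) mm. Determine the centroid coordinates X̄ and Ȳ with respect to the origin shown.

X̄ = 45.00 mm, Ȳ = 97.22 mm

web: A = 10 × 130 = 1300.00, centroid at (45.00, 65.00).
flange: A = 90 × 12 = 1080.00, centroid at (45.00, 136.00).
ΣA = 2380.00 mm², ΣAX̄ = 107100.00 mm³, ΣAȲ = 231380.00 mm³.
X̄ = 107100.00/2380.00 = 45.00 mm; Ȳ = 231380.00/2380.00 = 97.22 mm.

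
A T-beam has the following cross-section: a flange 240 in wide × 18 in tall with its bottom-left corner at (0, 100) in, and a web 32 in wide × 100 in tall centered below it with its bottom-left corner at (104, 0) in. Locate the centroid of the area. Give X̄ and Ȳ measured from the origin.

web: A = 32 × 100 = 3200.00, centroid at (120.00, 50.00).
flange: A = 240 × 18 = 4320.00, centroid at (120.00, 109.00).
ΣA = 7520.00 in², ΣAX̄ = 902400.00 in³, ΣAȲ = 630880.00 in³.
X̄ = 902400.00/7520.00 = 120.00 in; Ȳ = 630880.00/7520.00 = 83.89 in.

X̄ = 120.00 in, Ȳ = 83.89 in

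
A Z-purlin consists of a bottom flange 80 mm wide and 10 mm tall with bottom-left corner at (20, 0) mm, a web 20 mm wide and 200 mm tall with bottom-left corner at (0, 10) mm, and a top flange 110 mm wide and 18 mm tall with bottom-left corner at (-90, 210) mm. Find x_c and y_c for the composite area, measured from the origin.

bottom flange: A = 80 × 10 = 800.00, centroid at (60.00, 5.00).
web: A = 20 × 200 = 4000.00, centroid at (10.00, 110.00).
top flange: A = 110 × 18 = 1980.00, centroid at (-35.00, 219.00).
ΣA = 6780.00 mm²
ΣAx_c = (800.00)(60.00) + (4000.00)(10.00) + (1980.00)(-35.00) = 18700.00 mm³
ΣAy_c = (800.00)(5.00) + (4000.00)(110.00) + (1980.00)(219.00) = 877620.00 mm³
x_c = 18700.00 / 6780.00 = 2.76 mm
y_c = 877620.00 / 6780.00 = 129.44 mm

x_c = 2.76 mm, y_c = 129.44 mm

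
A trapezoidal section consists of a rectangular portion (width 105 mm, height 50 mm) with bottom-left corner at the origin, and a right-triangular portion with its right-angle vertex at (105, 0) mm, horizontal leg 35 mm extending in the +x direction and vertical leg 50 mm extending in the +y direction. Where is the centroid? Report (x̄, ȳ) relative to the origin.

rectangular portion: A = 105 × 50 = 5250.00, centroid at (52.50, 25.00).
triangular portion: A = ½·35·50 = 875.00, centroid at (116.67, 16.67).
ΣA = 6125.00 mm²
ΣAx̄ = (5250.00)(52.50) + (875.00)(116.67) = 377708.33 mm³
ΣAȳ = (5250.00)(25.00) + (875.00)(16.67) = 145833.33 mm³
x̄ = 377708.33 / 6125.00 = 61.67 mm
ȳ = 145833.33 / 6125.00 = 23.81 mm

x̄ = 61.67 mm, ȳ = 23.81 mm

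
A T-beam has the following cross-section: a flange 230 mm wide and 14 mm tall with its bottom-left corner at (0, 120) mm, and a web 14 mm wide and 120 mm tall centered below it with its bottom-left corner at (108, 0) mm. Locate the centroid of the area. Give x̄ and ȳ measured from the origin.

web: A = 14 × 120 = 1680.00, centroid at (115.00, 60.00).
flange: A = 230 × 14 = 3220.00, centroid at (115.00, 127.00).
ΣA = 4900.00 mm², ΣAx̄ = 563500.00 mm³, ΣAȳ = 509740.00 mm³.
x̄ = 563500.00/4900.00 = 115.00 mm; ȳ = 509740.00/4900.00 = 104.03 mm.

x̄ = 115.00 mm, ȳ = 104.03 mm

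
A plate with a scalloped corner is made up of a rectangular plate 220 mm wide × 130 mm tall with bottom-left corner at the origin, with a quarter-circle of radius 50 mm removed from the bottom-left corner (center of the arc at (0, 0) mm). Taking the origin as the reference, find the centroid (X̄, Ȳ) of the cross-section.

plate: A = 220 × 130 = 28600.00, centroid at (110.00, 65.00).
removed quarter-circle: A = −¼π·50² = -1963.50, centroid at (21.22, 21.22).
ΣA = 26636.50 mm², ΣAX̄ = 3104333.33 mm³, ΣAȲ = 1817333.33 mm³.
X̄ = 3104333.33/26636.50 = 116.54 mm; Ȳ = 1817333.33/26636.50 = 68.23 mm.

X̄ = 116.54 mm, Ȳ = 68.23 mm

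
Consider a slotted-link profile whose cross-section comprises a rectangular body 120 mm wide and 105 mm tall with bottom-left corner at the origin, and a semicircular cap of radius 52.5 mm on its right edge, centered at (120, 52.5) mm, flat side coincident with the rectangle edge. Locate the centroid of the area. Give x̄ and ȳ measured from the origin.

x̄ = 81.04 mm, ȳ = 52.50 mm

Part | A | x̄ᵢ | ȳᵢ | A·x̄ᵢ | A·ȳᵢ
rectangular body | 12600.00 | 60.00 | 52.50 | 756000.00 | 661500.00
semicircular end | 4329.51 | 142.28 | 52.50 | 616009.64 | 227299.14
Σ | 16929.51 |  |  | 1372009.64 | 888799.14
x̄ = 1372009.64 / 16929.51 = 81.04 mm
ȳ = 888799.14 / 16929.51 = 52.50 mm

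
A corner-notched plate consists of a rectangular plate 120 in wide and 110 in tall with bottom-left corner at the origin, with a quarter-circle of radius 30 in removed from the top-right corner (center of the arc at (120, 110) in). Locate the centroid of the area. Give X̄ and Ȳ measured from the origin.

plate: A = 120 × 110 = 13200.00, centroid at (60.00, 55.00).
removed quarter-circle: A = −¼π·30² = -706.86, centroid at (107.27, 97.27).
ΣA = 12493.14 in², ΣAX̄ = 716177.00 in³, ΣAȲ = 657245.58 in³.
X̄ = 716177.00/12493.14 = 57.33 in; Ȳ = 657245.58/12493.14 = 52.61 in.

X̄ = 57.33 in, Ȳ = 52.61 in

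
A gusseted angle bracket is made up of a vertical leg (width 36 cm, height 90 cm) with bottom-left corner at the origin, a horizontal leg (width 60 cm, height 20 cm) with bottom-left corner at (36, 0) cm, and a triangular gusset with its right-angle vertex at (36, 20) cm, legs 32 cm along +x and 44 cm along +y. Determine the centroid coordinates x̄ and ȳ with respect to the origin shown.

vertical leg: A = 36 × 90 = 3240.00, centroid at (18.00, 45.00).
horizontal leg: A = 60 × 20 = 1200.00, centroid at (66.00, 10.00).
gusset: A = ½·32·44 = 704.00, centroid at (46.67, 34.67).
ΣA = 5144.00 cm²
ΣAx̄ = (3240.00)(18.00) + (1200.00)(66.00) + (704.00)(46.67) = 170373.33 cm³
ΣAȳ = (3240.00)(45.00) + (1200.00)(10.00) + (704.00)(34.67) = 182205.33 cm³
x̄ = 170373.33 / 5144.00 = 33.12 cm
ȳ = 182205.33 / 5144.00 = 35.42 cm

x̄ = 33.12 cm, ȳ = 35.42 cm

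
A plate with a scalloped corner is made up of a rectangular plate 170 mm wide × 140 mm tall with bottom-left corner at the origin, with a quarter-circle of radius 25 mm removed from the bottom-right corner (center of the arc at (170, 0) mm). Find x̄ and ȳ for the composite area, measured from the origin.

x̄ = 83.43 mm, ȳ = 71.25 mm

plate: A = 170 × 140 = 23800.00, centroid at (85.00, 70.00).
removed quarter-circle: A = −¼π·25² = -490.87, centroid at (159.39, 10.61).
ΣA = 23309.13 mm², ΣAx̄ = 1944759.78 mm³, ΣAȳ = 1660791.67 mm³.
x̄ = 1944759.78/23309.13 = 83.43 mm; ȳ = 1660791.67/23309.13 = 71.25 mm.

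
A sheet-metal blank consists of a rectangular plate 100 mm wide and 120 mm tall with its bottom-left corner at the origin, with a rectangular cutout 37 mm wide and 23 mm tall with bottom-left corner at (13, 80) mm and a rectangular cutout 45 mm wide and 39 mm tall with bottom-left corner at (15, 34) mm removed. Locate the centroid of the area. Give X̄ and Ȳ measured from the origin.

plate: A = 100 × 120 = 12000.00, centroid at (50.00, 60.00).
hole 1: A = −(37 × 23) = -851.00, centroid at (31.50, 91.50).
hole 2: A = −(45 × 39) = -1755.00, centroid at (37.50, 53.50).
ΣA = 9394.00 mm², ΣAX̄ = 507381.00 mm³, ΣAȲ = 548241.00 mm³.
X̄ = 507381.00/9394.00 = 54.01 mm; Ȳ = 548241.00/9394.00 = 58.36 mm.

X̄ = 54.01 mm, Ȳ = 58.36 mm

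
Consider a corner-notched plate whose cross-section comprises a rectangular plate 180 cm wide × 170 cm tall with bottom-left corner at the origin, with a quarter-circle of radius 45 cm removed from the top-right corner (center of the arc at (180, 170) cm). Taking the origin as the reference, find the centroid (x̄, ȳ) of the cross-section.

x̄ = 86.11 cm, ȳ = 81.39 cm

Part | A | x̄ᵢ | ȳᵢ | A·x̄ᵢ | A·ȳᵢ
plate | 30600.00 | 90.00 | 85.00 | 2754000.00 | 2601000.00
removed quarter-circle | -1590.43 | 160.90 | 150.90 | -255902.63 | -239998.32
Σ | 29009.57 |  |  | 2498097.37 | 2361001.68
x̄ = 2498097.37 / 29009.57 = 86.11 cm
ȳ = 2361001.68 / 29009.57 = 81.39 cm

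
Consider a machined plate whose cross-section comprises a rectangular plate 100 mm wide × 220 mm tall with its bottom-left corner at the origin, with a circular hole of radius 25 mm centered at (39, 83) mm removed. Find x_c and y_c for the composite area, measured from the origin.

x_c = 51.08 mm, y_c = 112.65 mm

Part | A | x̄ᵢ | ȳᵢ | A·x̄ᵢ | A·ȳᵢ
plate | 22000.00 | 50.00 | 110.00 | 1100000.00 | 2420000.00
hole | -1963.50 | 39.00 | 83.00 | -76576.32 | -162970.12
Σ | 20036.50 |  |  | 1023423.68 | 2257029.88
x_c = 1023423.68 / 20036.50 = 51.08 mm
y_c = 2257029.88 / 20036.50 = 112.65 mm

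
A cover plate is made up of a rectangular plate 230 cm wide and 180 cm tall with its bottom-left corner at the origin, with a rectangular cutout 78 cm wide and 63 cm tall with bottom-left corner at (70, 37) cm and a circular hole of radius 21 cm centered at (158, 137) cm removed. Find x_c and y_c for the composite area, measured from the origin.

x_c = 114.14 cm, y_c = 91.15 cm

Part | A | x̄ᵢ | ȳᵢ | A·x̄ᵢ | A·ȳᵢ
plate | 41400.00 | 115.00 | 90.00 | 4761000.00 | 3726000.00
hole 1 | -4914.00 | 109.00 | 68.50 | -535626.00 | -336609.00
hole 2 | -1385.44 | 158.00 | 137.00 | -218899.89 | -189805.60
Σ | 35100.56 |  |  | 4006474.11 | 3199585.40
x_c = 4006474.11 / 35100.56 = 114.14 cm
y_c = 3199585.40 / 35100.56 = 91.15 cm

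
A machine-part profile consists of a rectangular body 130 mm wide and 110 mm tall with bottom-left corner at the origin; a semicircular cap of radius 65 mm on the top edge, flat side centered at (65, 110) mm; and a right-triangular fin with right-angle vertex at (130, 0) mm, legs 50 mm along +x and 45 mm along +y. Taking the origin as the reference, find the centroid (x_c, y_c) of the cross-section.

rectangular body: A = 130 × 110 = 14300.00, centroid at (65.00, 55.00).
semicircular top: A = ½π·65² = 6636.61, centroid at (65.00, 137.59).
triangular fin: A = ½·50·45 = 1125.00, centroid at (146.67, 15.00).
ΣA = 22061.61 mm², ΣAx_c = 1525879.94 mm³, ΣAy_c = 1716485.93 mm³.
x_c = 1525879.94/22061.61 = 69.16 mm; y_c = 1716485.93/22061.61 = 77.80 mm.

x_c = 69.16 mm, y_c = 77.80 mm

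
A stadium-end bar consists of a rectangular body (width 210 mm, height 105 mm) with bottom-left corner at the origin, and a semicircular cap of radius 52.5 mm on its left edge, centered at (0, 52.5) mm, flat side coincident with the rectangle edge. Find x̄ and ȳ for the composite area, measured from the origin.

rectangular body: A = 210 × 105 = 22050.00, centroid at (105.00, 52.50).
semicircular end: A = ½π·52.5² = 4329.51, centroid at (-22.28, 52.50).
ΣA = 26379.51 mm²
ΣAx̄ = (22050.00)(105.00) + (4329.51)(-22.28) = 2218781.25 mm³
ΣAȳ = (22050.00)(52.50) + (4329.51)(52.50) = 1384924.14 mm³
x̄ = 2218781.25 / 26379.51 = 84.11 mm
ȳ = 1384924.14 / 26379.51 = 52.50 mm

x̄ = 84.11 mm, ȳ = 52.50 mm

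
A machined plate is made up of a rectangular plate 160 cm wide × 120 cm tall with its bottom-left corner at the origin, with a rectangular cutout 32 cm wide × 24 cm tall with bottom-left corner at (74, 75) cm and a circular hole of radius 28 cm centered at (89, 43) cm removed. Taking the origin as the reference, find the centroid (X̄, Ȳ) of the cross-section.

plate: A = 160 × 120 = 19200.00, centroid at (80.00, 60.00).
hole 1: A = −(32 × 24) = -768.00, centroid at (90.00, 87.00).
hole 2: A = −π·28² = -2463.01, centroid at (89.00, 43.00).
ΣA = 15968.99 cm², ΣAX̄ = 1247672.23 cm³, ΣAȲ = 979274.63 cm³.
X̄ = 1247672.23/15968.99 = 78.13 cm; Ȳ = 979274.63/15968.99 = 61.32 cm.

X̄ = 78.13 cm, Ȳ = 61.32 cm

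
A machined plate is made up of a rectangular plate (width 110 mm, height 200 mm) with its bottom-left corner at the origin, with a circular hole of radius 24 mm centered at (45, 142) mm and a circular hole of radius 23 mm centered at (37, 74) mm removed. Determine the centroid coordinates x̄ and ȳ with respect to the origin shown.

x̄ = 57.59 mm, ȳ = 98.23 mm

plate: A = 110 × 200 = 22000.00, centroid at (55.00, 100.00).
hole 1: A = −π·24² = -1809.56, centroid at (45.00, 142.00).
hole 2: A = −π·23² = -1661.90, centroid at (37.00, 74.00).
ΣA = 18528.54 mm², ΣAx̄ = 1067079.53 mm³, ΣAȳ = 1820062.07 mm³.
x̄ = 1067079.53/18528.54 = 57.59 mm; ȳ = 1820062.07/18528.54 = 98.23 mm.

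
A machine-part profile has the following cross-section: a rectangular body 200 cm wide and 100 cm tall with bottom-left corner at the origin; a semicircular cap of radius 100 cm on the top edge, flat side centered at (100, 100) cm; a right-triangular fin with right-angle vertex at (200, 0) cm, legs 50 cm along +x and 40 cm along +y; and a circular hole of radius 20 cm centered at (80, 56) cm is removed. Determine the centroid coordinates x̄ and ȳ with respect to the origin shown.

rectangular body: A = 200 × 100 = 20000.00, centroid at (100.00, 50.00).
semicircular top: A = ½π·100² = 15707.96, centroid at (100.00, 142.44).
triangular fin: A = ½·50·40 = 1000.00, centroid at (216.67, 13.33).
hole: A = −π·20² = -1256.64, centroid at (80.00, 56.00).
ΣA = 35451.33 cm², ΣAx̄ = 3686932.03 cm³, ΣAȳ = 3180424.65 cm³.
x̄ = 3686932.03/35451.33 = 104.00 cm; ȳ = 3180424.65/35451.33 = 89.71 cm.

x̄ = 104.00 cm, ȳ = 89.71 cm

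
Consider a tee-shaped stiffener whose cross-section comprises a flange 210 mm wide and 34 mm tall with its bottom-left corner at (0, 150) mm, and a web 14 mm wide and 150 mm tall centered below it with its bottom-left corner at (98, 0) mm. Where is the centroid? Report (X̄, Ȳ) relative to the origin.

web: A = 14 × 150 = 2100.00, centroid at (105.00, 75.00).
flange: A = 210 × 34 = 7140.00, centroid at (105.00, 167.00).
ΣA = 9240.00 mm², ΣAX̄ = 970200.00 mm³, ΣAȲ = 1349880.00 mm³.
X̄ = 970200.00/9240.00 = 105.00 mm; Ȳ = 1349880.00/9240.00 = 146.09 mm.

X̄ = 105.00 mm, Ȳ = 146.09 mm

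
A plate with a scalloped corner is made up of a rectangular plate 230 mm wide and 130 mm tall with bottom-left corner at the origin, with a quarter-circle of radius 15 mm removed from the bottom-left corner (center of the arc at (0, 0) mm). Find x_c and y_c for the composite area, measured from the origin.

plate: A = 230 × 130 = 29900.00, centroid at (115.00, 65.00).
removed quarter-circle: A = −¼π·15² = -176.71, centroid at (6.37, 6.37).
ΣA = 29723.29 mm²
ΣAx_c = (29900.00)(115.00) + (-176.71)(6.37) = 3437375.00 mm³
ΣAy_c = (29900.00)(65.00) + (-176.71)(6.37) = 1942375.00 mm³
x_c = 3437375.00 / 29723.29 = 115.65 mm
y_c = 1942375.00 / 29723.29 = 65.35 mm

x_c = 115.65 mm, y_c = 65.35 mm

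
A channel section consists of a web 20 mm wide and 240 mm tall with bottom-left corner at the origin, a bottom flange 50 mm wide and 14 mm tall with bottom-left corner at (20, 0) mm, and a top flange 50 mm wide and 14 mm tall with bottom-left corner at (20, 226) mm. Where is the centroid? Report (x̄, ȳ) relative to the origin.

web: A = 20 × 240 = 4800.00, centroid at (10.00, 120.00).
bottom flange: A = 50 × 14 = 700.00, centroid at (45.00, 7.00).
top flange: A = 50 × 14 = 700.00, centroid at (45.00, 233.00).
ΣA = 6200.00 mm²
ΣAx̄ = (4800.00)(10.00) + (700.00)(45.00) + (700.00)(45.00) = 111000.00 mm³
ΣAȳ = (4800.00)(120.00) + (700.00)(7.00) + (700.00)(233.00) = 744000.00 mm³
x̄ = 111000.00 / 6200.00 = 17.90 mm
ȳ = 744000.00 / 6200.00 = 120.00 mm

x̄ = 17.90 mm, ȳ = 120.00 mm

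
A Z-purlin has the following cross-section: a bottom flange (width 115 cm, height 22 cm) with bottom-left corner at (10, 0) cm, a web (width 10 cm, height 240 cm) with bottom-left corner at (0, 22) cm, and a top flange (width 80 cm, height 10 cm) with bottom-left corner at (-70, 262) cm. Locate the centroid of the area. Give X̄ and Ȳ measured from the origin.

X̄ = 27.71 cm, Ȳ = 101.61 cm

bottom flange: A = 115 × 22 = 2530.00, centroid at (67.50, 11.00).
web: A = 10 × 240 = 2400.00, centroid at (5.00, 142.00).
top flange: A = 80 × 10 = 800.00, centroid at (-30.00, 267.00).
ΣA = 5730.00 cm²
ΣAX̄ = (2530.00)(67.50) + (2400.00)(5.00) + (800.00)(-30.00) = 158775.00 cm³
ΣAȲ = (2530.00)(11.00) + (2400.00)(142.00) + (800.00)(267.00) = 582230.00 cm³
X̄ = 158775.00 / 5730.00 = 27.71 cm
Ȳ = 582230.00 / 5730.00 = 101.61 cm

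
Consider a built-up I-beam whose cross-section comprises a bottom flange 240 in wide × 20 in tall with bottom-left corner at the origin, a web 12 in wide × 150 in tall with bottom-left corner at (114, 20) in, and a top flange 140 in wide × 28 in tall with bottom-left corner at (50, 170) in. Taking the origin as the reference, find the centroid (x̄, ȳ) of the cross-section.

x̄ = 120.00 in, ȳ = 89.38 in

Part | A | x̄ᵢ | ȳᵢ | A·x̄ᵢ | A·ȳᵢ
bottom flange | 4800.00 | 120.00 | 10.00 | 576000.00 | 48000.00
web | 1800.00 | 120.00 | 95.00 | 216000.00 | 171000.00
top flange | 3920.00 | 120.00 | 184.00 | 470400.00 | 721280.00
Σ | 10520.00 |  |  | 1262400.00 | 940280.00
x̄ = 1262400.00 / 10520.00 = 120.00 in
ȳ = 940280.00 / 10520.00 = 89.38 in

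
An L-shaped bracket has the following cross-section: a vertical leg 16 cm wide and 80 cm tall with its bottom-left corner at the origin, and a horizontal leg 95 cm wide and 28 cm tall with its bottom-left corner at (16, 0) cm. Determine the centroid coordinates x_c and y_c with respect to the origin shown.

x_c = 45.47 cm, y_c = 22.45 cm

vertical leg: A = 16 × 80 = 1280.00, centroid at (8.00, 40.00).
horizontal leg: A = 95 × 28 = 2660.00, centroid at (63.50, 14.00).
ΣA = 3940.00 cm²
ΣAx_c = (1280.00)(8.00) + (2660.00)(63.50) = 179150.00 cm³
ΣAy_c = (1280.00)(40.00) + (2660.00)(14.00) = 88440.00 cm³
x_c = 179150.00 / 3940.00 = 45.47 cm
y_c = 88440.00 / 3940.00 = 22.45 cm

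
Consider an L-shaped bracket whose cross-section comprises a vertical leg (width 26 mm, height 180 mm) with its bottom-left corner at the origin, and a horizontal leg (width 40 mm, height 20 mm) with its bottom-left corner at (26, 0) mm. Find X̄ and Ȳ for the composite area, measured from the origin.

X̄ = 17.82 mm, Ȳ = 78.32 mm

vertical leg: A = 26 × 180 = 4680.00, centroid at (13.00, 90.00).
horizontal leg: A = 40 × 20 = 800.00, centroid at (46.00, 10.00).
ΣA = 5480.00 mm², ΣAX̄ = 97640.00 mm³, ΣAȲ = 429200.00 mm³.
X̄ = 97640.00/5480.00 = 17.82 mm; Ȳ = 429200.00/5480.00 = 78.32 mm.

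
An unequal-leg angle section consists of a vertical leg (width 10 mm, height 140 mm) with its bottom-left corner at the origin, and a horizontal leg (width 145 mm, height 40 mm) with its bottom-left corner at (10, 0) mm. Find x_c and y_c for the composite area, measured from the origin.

x_c = 67.43 mm, y_c = 29.72 mm

vertical leg: A = 10 × 140 = 1400.00, centroid at (5.00, 70.00).
horizontal leg: A = 145 × 40 = 5800.00, centroid at (82.50, 20.00).
ΣA = 7200.00 mm²
ΣAx_c = (1400.00)(5.00) + (5800.00)(82.50) = 485500.00 mm³
ΣAy_c = (1400.00)(70.00) + (5800.00)(20.00) = 214000.00 mm³
x_c = 485500.00 / 7200.00 = 67.43 mm
y_c = 214000.00 / 7200.00 = 29.72 mm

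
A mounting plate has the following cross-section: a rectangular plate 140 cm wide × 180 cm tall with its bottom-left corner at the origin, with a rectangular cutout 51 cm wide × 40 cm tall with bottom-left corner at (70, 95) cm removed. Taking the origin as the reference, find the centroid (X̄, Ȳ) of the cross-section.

Part | A | x̄ᵢ | ȳᵢ | A·x̄ᵢ | A·ȳᵢ
plate | 25200.00 | 70.00 | 90.00 | 1764000.00 | 2268000.00
hole | -2040.00 | 95.50 | 115.00 | -194820.00 | -234600.00
Σ | 23160.00 |  |  | 1569180.00 | 2033400.00
X̄ = 1569180.00 / 23160.00 = 67.75 cm
Ȳ = 2033400.00 / 23160.00 = 87.80 cm

X̄ = 67.75 cm, Ȳ = 87.80 cm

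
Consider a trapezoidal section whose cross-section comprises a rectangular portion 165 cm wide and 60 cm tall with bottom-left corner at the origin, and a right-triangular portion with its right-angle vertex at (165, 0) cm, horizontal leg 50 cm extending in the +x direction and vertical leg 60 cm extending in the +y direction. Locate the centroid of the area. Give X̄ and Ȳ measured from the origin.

Part | A | x̄ᵢ | ȳᵢ | A·x̄ᵢ | A·ȳᵢ
rectangular portion | 9900.00 | 82.50 | 30.00 | 816750.00 | 297000.00
triangular portion | 1500.00 | 181.67 | 20.00 | 272500.00 | 30000.00
Σ | 11400.00 |  |  | 1089250.00 | 327000.00
X̄ = 1089250.00 / 11400.00 = 95.55 cm
Ȳ = 327000.00 / 11400.00 = 28.68 cm

X̄ = 95.55 cm, Ȳ = 28.68 cm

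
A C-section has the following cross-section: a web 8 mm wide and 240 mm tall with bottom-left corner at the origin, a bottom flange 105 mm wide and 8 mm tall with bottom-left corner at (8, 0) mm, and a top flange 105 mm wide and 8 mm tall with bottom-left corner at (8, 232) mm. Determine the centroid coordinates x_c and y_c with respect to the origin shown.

web: A = 8 × 240 = 1920.00, centroid at (4.00, 120.00).
bottom flange: A = 105 × 8 = 840.00, centroid at (60.50, 4.00).
top flange: A = 105 × 8 = 840.00, centroid at (60.50, 236.00).
ΣA = 3600.00 mm²
ΣAx_c = (1920.00)(4.00) + (840.00)(60.50) + (840.00)(60.50) = 109320.00 mm³
ΣAy_c = (1920.00)(120.00) + (840.00)(4.00) + (840.00)(236.00) = 432000.00 mm³
x_c = 109320.00 / 3600.00 = 30.37 mm
y_c = 432000.00 / 3600.00 = 120.00 mm

x_c = 30.37 mm, y_c = 120.00 mm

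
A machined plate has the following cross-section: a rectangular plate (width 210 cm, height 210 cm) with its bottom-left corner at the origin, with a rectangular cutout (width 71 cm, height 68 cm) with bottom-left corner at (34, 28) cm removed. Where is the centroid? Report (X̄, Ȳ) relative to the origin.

X̄ = 109.36 cm, Ȳ = 110.29 cm

Part | A | x̄ᵢ | ȳᵢ | A·x̄ᵢ | A·ȳᵢ
plate | 44100.00 | 105.00 | 105.00 | 4630500.00 | 4630500.00
hole | -4828.00 | 69.50 | 62.00 | -335546.00 | -299336.00
Σ | 39272.00 |  |  | 4294954.00 | 4331164.00
X̄ = 4294954.00 / 39272.00 = 109.36 cm
Ȳ = 4331164.00 / 39272.00 = 110.29 cm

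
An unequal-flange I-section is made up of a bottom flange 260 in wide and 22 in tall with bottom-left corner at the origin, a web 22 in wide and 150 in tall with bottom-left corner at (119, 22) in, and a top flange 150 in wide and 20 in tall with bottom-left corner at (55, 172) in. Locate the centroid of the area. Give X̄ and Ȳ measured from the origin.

X̄ = 130.00 in, Ȳ = 77.29 in

bottom flange: A = 260 × 22 = 5720.00, centroid at (130.00, 11.00).
web: A = 22 × 150 = 3300.00, centroid at (130.00, 97.00).
top flange: A = 150 × 20 = 3000.00, centroid at (130.00, 182.00).
ΣA = 12020.00 in²
ΣAX̄ = (5720.00)(130.00) + (3300.00)(130.00) + (3000.00)(130.00) = 1562600.00 in³
ΣAȲ = (5720.00)(11.00) + (3300.00)(97.00) + (3000.00)(182.00) = 929020.00 in³
X̄ = 1562600.00 / 12020.00 = 130.00 in
Ȳ = 929020.00 / 12020.00 = 77.29 in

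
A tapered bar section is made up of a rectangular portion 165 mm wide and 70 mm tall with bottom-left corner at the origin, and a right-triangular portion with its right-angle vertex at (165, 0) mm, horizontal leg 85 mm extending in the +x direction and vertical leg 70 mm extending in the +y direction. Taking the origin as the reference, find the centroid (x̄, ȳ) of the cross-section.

rectangular portion: A = 165 × 70 = 11550.00, centroid at (82.50, 35.00).
triangular portion: A = ½·85·70 = 2975.00, centroid at (193.33, 23.33).
ΣA = 14525.00 mm²
ΣAx̄ = (11550.00)(82.50) + (2975.00)(193.33) = 1528041.67 mm³
ΣAȳ = (11550.00)(35.00) + (2975.00)(23.33) = 473666.67 mm³
x̄ = 1528041.67 / 14525.00 = 105.20 mm
ȳ = 473666.67 / 14525.00 = 32.61 mm

x̄ = 105.20 mm, ȳ = 32.61 mm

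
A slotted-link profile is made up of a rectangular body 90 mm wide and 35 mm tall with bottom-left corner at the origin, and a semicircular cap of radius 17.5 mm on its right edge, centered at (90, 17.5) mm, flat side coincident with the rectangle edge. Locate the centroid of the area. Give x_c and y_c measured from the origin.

x_c = 51.95 mm, y_c = 17.50 mm

Part | A | x̄ᵢ | ȳᵢ | A·x̄ᵢ | A·ȳᵢ
rectangular body | 3150.00 | 45.00 | 17.50 | 141750.00 | 55125.00
semicircular end | 481.06 | 97.43 | 17.50 | 46867.99 | 8418.49
Σ | 3631.06 |  |  | 188617.99 | 63543.49
x_c = 188617.99 / 3631.06 = 51.95 mm
y_c = 63543.49 / 3631.06 = 17.50 mm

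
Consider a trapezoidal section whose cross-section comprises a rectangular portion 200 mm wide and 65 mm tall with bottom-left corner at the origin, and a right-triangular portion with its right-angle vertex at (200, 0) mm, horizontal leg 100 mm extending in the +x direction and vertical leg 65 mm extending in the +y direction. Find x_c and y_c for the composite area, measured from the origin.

x_c = 126.67 mm, y_c = 30.33 mm

rectangular portion: A = 200 × 65 = 13000.00, centroid at (100.00, 32.50).
triangular portion: A = ½·100·65 = 3250.00, centroid at (233.33, 21.67).
ΣA = 16250.00 mm², ΣAx_c = 2058333.33 mm³, ΣAy_c = 492916.67 mm³.
x_c = 2058333.33/16250.00 = 126.67 mm; y_c = 492916.67/16250.00 = 30.33 mm.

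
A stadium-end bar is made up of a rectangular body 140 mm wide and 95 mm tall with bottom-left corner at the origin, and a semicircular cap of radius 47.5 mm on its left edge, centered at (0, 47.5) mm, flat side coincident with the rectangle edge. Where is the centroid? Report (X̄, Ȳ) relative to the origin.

X̄ = 51.03 mm, Ȳ = 47.50 mm

Part | A | x̄ᵢ | ȳᵢ | A·x̄ᵢ | A·ȳᵢ
rectangular body | 13300.00 | 70.00 | 47.50 | 931000.00 | 631750.00
semicircular end | 3544.11 | -20.16 | 47.50 | -71447.92 | 168345.19
Σ | 16844.11 |  |  | 859552.08 | 800095.19
X̄ = 859552.08 / 16844.11 = 51.03 mm
Ȳ = 800095.19 / 16844.11 = 47.50 mm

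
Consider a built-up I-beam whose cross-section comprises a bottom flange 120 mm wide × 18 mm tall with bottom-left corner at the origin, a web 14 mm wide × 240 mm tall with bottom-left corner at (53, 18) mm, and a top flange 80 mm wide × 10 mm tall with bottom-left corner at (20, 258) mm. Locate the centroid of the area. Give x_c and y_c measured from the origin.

bottom flange: A = 120 × 18 = 2160.00, centroid at (60.00, 9.00).
web: A = 14 × 240 = 3360.00, centroid at (60.00, 138.00).
top flange: A = 80 × 10 = 800.00, centroid at (60.00, 263.00).
ΣA = 6320.00 mm², ΣAx_c = 379200.00 mm³, ΣAy_c = 693520.00 mm³.
x_c = 379200.00/6320.00 = 60.00 mm; y_c = 693520.00/6320.00 = 109.73 mm.

x_c = 60.00 mm, y_c = 109.73 mm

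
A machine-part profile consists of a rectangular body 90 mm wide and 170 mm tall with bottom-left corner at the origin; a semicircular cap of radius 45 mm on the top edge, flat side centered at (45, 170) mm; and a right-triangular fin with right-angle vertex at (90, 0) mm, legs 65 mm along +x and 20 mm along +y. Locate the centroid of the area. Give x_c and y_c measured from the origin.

rectangular body: A = 90 × 170 = 15300.00, centroid at (45.00, 85.00).
semicircular top: A = ½π·45² = 3180.86, centroid at (45.00, 189.10).
triangular fin: A = ½·65·20 = 650.00, centroid at (111.67, 6.67).
ΣA = 19130.86 mm²
ΣAx_c = (15300.00)(45.00) + (3180.86)(45.00) + (650.00)(111.67) = 904222.15 mm³
ΣAy_c = (15300.00)(85.00) + (3180.86)(189.10) + (650.00)(6.67) = 1906329.97 mm³
x_c = 904222.15 / 19130.86 = 47.27 mm
y_c = 1906329.97 / 19130.86 = 99.65 mm

x_c = 47.27 mm, y_c = 99.65 mm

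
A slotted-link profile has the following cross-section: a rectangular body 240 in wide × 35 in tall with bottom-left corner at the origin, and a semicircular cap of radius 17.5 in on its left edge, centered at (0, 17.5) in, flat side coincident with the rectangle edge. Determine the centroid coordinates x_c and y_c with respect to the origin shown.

rectangular body: A = 240 × 35 = 8400.00, centroid at (120.00, 17.50).
semicircular end: A = ½π·17.5² = 481.06, centroid at (-7.43, 17.50).
ΣA = 8881.06 in²
ΣAx_c = (8400.00)(120.00) + (481.06)(-7.43) = 1004427.08 in³
ΣAy_c = (8400.00)(17.50) + (481.06)(17.50) = 155418.49 in³
x_c = 1004427.08 / 8881.06 = 113.10 in
y_c = 155418.49 / 8881.06 = 17.50 in

x_c = 113.10 in, y_c = 17.50 in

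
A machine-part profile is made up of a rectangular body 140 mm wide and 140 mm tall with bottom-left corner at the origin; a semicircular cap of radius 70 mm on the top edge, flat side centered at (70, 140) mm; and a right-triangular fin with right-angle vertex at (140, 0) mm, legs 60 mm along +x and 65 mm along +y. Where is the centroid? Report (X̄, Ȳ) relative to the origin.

rectangular body: A = 140 × 140 = 19600.00, centroid at (70.00, 70.00).
semicircular top: A = ½π·70² = 7696.90, centroid at (70.00, 169.71).
triangular fin: A = ½·60·65 = 1950.00, centroid at (160.00, 21.67).
ΣA = 29246.90 mm²
ΣAX̄ = (19600.00)(70.00) + (7696.90)(70.00) + (1950.00)(160.00) = 2222783.14 mm³
ΣAȲ = (19600.00)(70.00) + (7696.90)(169.71) + (1950.00)(21.67) = 2720482.95 mm³
X̄ = 2222783.14 / 29246.90 = 76.00 mm
Ȳ = 2720482.95 / 29246.90 = 93.02 mm

X̄ = 76.00 mm, Ȳ = 93.02 mm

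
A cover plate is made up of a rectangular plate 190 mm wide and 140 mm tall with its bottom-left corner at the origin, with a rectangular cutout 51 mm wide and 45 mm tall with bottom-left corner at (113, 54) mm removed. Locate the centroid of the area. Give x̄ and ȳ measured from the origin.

Part | A | x̄ᵢ | ȳᵢ | A·x̄ᵢ | A·ȳᵢ
plate | 26600.00 | 95.00 | 70.00 | 2527000.00 | 1862000.00
hole | -2295.00 | 138.50 | 76.50 | -317857.50 | -175567.50
Σ | 24305.00 |  |  | 2209142.50 | 1686432.50
x̄ = 2209142.50 / 24305.00 = 90.89 mm
ȳ = 1686432.50 / 24305.00 = 69.39 mm

x̄ = 90.89 mm, ȳ = 69.39 mm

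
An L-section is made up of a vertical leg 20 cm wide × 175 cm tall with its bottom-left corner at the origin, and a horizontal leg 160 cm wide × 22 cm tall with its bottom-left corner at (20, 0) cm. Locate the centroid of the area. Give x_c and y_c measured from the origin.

vertical leg: A = 20 × 175 = 3500.00, centroid at (10.00, 87.50).
horizontal leg: A = 160 × 22 = 3520.00, centroid at (100.00, 11.00).
ΣA = 7020.00 cm², ΣAx_c = 387000.00 cm³, ΣAy_c = 344970.00 cm³.
x_c = 387000.00/7020.00 = 55.13 cm; y_c = 344970.00/7020.00 = 49.14 cm.

x_c = 55.13 cm, y_c = 49.14 cm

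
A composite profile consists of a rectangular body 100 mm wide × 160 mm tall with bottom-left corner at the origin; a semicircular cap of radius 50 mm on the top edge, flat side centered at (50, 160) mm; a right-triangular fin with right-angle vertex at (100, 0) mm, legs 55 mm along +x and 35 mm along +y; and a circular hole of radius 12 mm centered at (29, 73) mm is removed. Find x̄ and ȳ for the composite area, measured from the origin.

Part | A | x̄ᵢ | ȳᵢ | A·x̄ᵢ | A·ȳᵢ
rectangular body | 16000.00 | 50.00 | 80.00 | 800000.00 | 1280000.00
semicircular top | 3926.99 | 50.00 | 181.22 | 196349.54 | 711651.86
triangular fin | 962.50 | 118.33 | 11.67 | 113895.83 | 11229.17
hole | -452.39 | 29.00 | 73.00 | -13119.29 | -33024.42
Σ | 20437.10 |  |  | 1097126.08 | 1969856.61
x̄ = 1097126.08 / 20437.10 = 53.68 mm
ȳ = 1969856.61 / 20437.10 = 96.39 mm

x̄ = 53.68 mm, ȳ = 96.39 mm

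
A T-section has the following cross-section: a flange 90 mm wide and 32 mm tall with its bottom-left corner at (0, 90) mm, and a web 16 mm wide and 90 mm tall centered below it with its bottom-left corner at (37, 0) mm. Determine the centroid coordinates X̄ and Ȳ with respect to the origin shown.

X̄ = 45.00 mm, Ȳ = 85.67 mm

web: A = 16 × 90 = 1440.00, centroid at (45.00, 45.00).
flange: A = 90 × 32 = 2880.00, centroid at (45.00, 106.00).
ΣA = 4320.00 mm², ΣAX̄ = 194400.00 mm³, ΣAȲ = 370080.00 mm³.
X̄ = 194400.00/4320.00 = 45.00 mm; Ȳ = 370080.00/4320.00 = 85.67 mm.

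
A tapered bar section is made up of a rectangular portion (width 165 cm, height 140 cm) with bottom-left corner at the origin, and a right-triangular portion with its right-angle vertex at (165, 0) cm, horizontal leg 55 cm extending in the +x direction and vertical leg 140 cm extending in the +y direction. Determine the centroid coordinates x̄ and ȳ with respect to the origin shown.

x̄ = 96.90 cm, ȳ = 66.67 cm

Part | A | x̄ᵢ | ȳᵢ | A·x̄ᵢ | A·ȳᵢ
rectangular portion | 23100.00 | 82.50 | 70.00 | 1905750.00 | 1617000.00
triangular portion | 3850.00 | 183.33 | 46.67 | 705833.33 | 179666.67
Σ | 26950.00 |  |  | 2611583.33 | 1796666.67
x̄ = 2611583.33 / 26950.00 = 96.90 cm
ȳ = 1796666.67 / 26950.00 = 66.67 cm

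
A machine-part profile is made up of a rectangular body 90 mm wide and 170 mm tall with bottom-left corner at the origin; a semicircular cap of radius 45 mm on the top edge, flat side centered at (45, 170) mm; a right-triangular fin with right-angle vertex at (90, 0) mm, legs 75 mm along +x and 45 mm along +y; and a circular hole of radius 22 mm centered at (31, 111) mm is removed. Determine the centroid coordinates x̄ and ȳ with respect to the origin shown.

rectangular body: A = 90 × 170 = 15300.00, centroid at (45.00, 85.00).
semicircular top: A = ½π·45² = 3180.86, centroid at (45.00, 189.10).
triangular fin: A = ½·75·45 = 1687.50, centroid at (115.00, 15.00).
hole: A = −π·22² = -1520.53, centroid at (31.00, 111.00).
ΣA = 18647.83 mm²
ΣAx̄ = (15300.00)(45.00) + (3180.86)(45.00) + (1687.50)(115.00) + (-1520.53)(31.00) = 978564.86 mm³
ΣAȳ = (15300.00)(85.00) + (3180.86)(189.10) + (1687.50)(15.00) + (-1520.53)(111.00) = 1758530.21 mm³
x̄ = 978564.86 / 18647.83 = 52.48 mm
ȳ = 1758530.21 / 18647.83 = 94.30 mm

x̄ = 52.48 mm, ȳ = 94.30 mm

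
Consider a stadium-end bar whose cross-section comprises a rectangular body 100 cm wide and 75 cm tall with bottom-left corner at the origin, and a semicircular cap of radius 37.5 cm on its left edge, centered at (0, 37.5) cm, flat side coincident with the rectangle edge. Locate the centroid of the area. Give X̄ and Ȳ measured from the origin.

X̄ = 35.00 cm, Ȳ = 37.50 cm

Part | A | x̄ᵢ | ȳᵢ | A·x̄ᵢ | A·ȳᵢ
rectangular body | 7500.00 | 50.00 | 37.50 | 375000.00 | 281250.00
semicircular end | 2208.93 | -15.92 | 37.50 | -35156.25 | 82834.96
Σ | 9708.93 |  |  | 339843.75 | 364084.96
X̄ = 339843.75 / 9708.93 = 35.00 cm
Ȳ = 364084.96 / 9708.93 = 37.50 cm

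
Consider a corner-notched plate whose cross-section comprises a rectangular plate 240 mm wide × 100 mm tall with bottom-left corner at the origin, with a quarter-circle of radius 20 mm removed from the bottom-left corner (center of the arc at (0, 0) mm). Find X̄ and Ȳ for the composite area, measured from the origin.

Part | A | x̄ᵢ | ȳᵢ | A·x̄ᵢ | A·ȳᵢ
plate | 24000.00 | 120.00 | 50.00 | 2880000.00 | 1200000.00
removed quarter-circle | -314.16 | 8.49 | 8.49 | -2666.67 | -2666.67
Σ | 23685.84 |  |  | 2877333.33 | 1197333.33
X̄ = 2877333.33 / 23685.84 = 121.48 mm
Ȳ = 1197333.33 / 23685.84 = 50.55 mm

X̄ = 121.48 mm, Ȳ = 50.55 mm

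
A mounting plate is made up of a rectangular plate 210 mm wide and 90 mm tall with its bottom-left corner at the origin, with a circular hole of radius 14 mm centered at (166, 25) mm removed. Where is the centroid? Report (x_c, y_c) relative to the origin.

x_c = 102.95 mm, y_c = 45.67 mm

plate: A = 210 × 90 = 18900.00, centroid at (105.00, 45.00).
hole: A = −π·14² = -615.75, centroid at (166.00, 25.00).
ΣA = 18284.25 mm²
ΣAx_c = (18900.00)(105.00) + (-615.75)(166.00) = 1882285.14 mm³
ΣAy_c = (18900.00)(45.00) + (-615.75)(25.00) = 835106.20 mm³
x_c = 1882285.14 / 18284.25 = 102.95 mm
y_c = 835106.20 / 18284.25 = 45.67 mm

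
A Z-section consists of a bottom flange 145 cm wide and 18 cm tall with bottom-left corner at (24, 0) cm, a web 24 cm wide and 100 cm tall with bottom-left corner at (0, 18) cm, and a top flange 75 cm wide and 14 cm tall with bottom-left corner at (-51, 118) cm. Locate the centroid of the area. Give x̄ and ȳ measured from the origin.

Part | A | x̄ᵢ | ȳᵢ | A·x̄ᵢ | A·ȳᵢ
bottom flange | 2610.00 | 96.50 | 9.00 | 251865.00 | 23490.00
web | 2400.00 | 12.00 | 68.00 | 28800.00 | 163200.00
top flange | 1050.00 | -13.50 | 125.00 | -14175.00 | 131250.00
Σ | 6060.00 |  |  | 266490.00 | 317940.00
x̄ = 266490.00 / 6060.00 = 43.98 cm
ȳ = 317940.00 / 6060.00 = 52.47 cm

x̄ = 43.98 cm, ȳ = 52.47 cm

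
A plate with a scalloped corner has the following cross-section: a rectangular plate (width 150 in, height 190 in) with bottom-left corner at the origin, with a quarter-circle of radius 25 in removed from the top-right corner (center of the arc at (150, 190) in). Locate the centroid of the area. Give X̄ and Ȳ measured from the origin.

X̄ = 73.87 in, Ȳ = 93.52 in

plate: A = 150 × 190 = 28500.00, centroid at (75.00, 95.00).
removed quarter-circle: A = −¼π·25² = -490.87, centroid at (139.39, 179.39).
ΣA = 28009.13 in²
ΣAX̄ = (28500.00)(75.00) + (-490.87)(139.39) = 2069077.26 in³
ΣAȲ = (28500.00)(95.00) + (-490.87)(179.39) = 2619442.30 in³
X̄ = 2069077.26 / 28009.13 = 73.87 in
Ȳ = 2619442.30 / 28009.13 = 93.52 in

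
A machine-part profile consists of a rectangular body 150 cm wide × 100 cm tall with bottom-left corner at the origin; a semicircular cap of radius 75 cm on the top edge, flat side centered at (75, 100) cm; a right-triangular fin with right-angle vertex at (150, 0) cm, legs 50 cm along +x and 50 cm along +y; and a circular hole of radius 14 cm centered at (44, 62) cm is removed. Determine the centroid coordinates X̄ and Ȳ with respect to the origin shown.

X̄ = 80.46 cm, Ȳ = 77.54 cm

rectangular body: A = 150 × 100 = 15000.00, centroid at (75.00, 50.00).
semicircular top: A = ½π·75² = 8835.73, centroid at (75.00, 131.83).
triangular fin: A = ½·50·50 = 1250.00, centroid at (166.67, 16.67).
hole: A = −π·14² = -615.75, centroid at (44.00, 62.00).
ΣA = 24469.98 cm²
ΣAX̄ = (15000.00)(75.00) + (8835.73)(75.00) + (1250.00)(166.67) + (-615.75)(44.00) = 1968919.94 cm³
ΣAȲ = (15000.00)(50.00) + (8835.73)(131.83) + (1250.00)(16.67) + (-615.75)(62.00) = 1897479.63 cm³
X̄ = 1968919.94 / 24469.98 = 80.46 cm
Ȳ = 1897479.63 / 24469.98 = 77.54 cm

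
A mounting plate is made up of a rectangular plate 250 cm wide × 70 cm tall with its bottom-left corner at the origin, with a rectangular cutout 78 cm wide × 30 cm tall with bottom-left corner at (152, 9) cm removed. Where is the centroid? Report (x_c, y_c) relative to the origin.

plate: A = 250 × 70 = 17500.00, centroid at (125.00, 35.00).
hole: A = −(78 × 30) = -2340.00, centroid at (191.00, 24.00).
ΣA = 15160.00 cm²
ΣAx_c = (17500.00)(125.00) + (-2340.00)(191.00) = 1740560.00 cm³
ΣAy_c = (17500.00)(35.00) + (-2340.00)(24.00) = 556340.00 cm³
x_c = 1740560.00 / 15160.00 = 114.81 cm
y_c = 556340.00 / 15160.00 = 36.70 cm

x_c = 114.81 cm, y_c = 36.70 cm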